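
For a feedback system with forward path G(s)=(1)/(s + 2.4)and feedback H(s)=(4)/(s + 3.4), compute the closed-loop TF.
Closed-loop T = G/(1+GH).
Numerator: G_num * H_den = s + 3.4.
Denominator: G_den * H_den + G_num * H_num = (s^2 + 5.8*s + 8.16) + (4) = s^2 + 5.8*s + 12.16.
T(s) = (s + 3.4)/(s^2 + 5.8*s + 12.16)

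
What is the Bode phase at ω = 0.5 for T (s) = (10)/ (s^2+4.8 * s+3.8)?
Substitute s = j*0.5: T(j0.5) = 1.93329 - 1.30701j.
∠T(j0.5) = atan2(Im, Re) = atan2(-1.30701, 1.93329) = -34.06°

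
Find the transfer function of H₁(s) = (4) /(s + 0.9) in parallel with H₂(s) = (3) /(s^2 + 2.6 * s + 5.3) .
Parallel: H = H₁ + H₂ = (n₁·d₂ + n₂·d₁)/(d₁·d₂).
n₁·d₂ = 4*s^2 + 10.4*s + 21.2. n₂·d₁ = 3*s + 2.7. Sum = 4*s^2 + 13.4*s + 23.9. d₁·d₂ = s^3 + 3.5*s^2 + 7.64*s + 4.77.
H(s) = (4*s^2 + 13.4*s + 23.9)/(s^3 + 3.5*s^2 + 7.64*s + 4.77)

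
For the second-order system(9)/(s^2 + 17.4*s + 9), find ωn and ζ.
Standard form: ωn²/(s²+2ζωn·s+ωn²).
const=9=ωn² → ωn=3, s coeff=17.4=2ζωn → ζ=2.9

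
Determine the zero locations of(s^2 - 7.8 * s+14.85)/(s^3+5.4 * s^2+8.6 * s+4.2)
Set numerator = 0: s^2 - 7.8*s + 14.85 = (s - 3.3)(s - 4.5) = 0 → Zeros: 3.3, 4.5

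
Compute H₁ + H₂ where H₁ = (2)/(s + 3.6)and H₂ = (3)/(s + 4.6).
Parallel: H = H₁ + H₂ = (n₁·d₂ + n₂·d₁)/(d₁·d₂).
n₁·d₂ = 2*s + 9.2. n₂·d₁ = 3*s + 10.8. Sum = 5*s + 20. d₁·d₂ = s^2 + 8.2*s + 16.56.
H(s) = (5*s + 20)/(s^2 + 8.2*s + 16.56)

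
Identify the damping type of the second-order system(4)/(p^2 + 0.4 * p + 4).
Standard form: ωn²/(p²+2ζωn·p+ωn²) gives ωn=2, ζ=0.1.
Underdamped (ζ = 0.1 < 1)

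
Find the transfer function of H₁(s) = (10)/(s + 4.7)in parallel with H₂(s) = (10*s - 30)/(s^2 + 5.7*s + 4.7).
Parallel: H = H₁ + H₂ = (n₁·d₂ + n₂·d₁)/(d₁·d₂).
n₁·d₂ = 10*s^2 + 57*s + 47. n₂·d₁ = 10*s^2 + 17*s - 141. Sum = 20*s^2 + 74*s - 94. d₁·d₂ = s^3 + 10.4*s^2 + 31.49*s + 22.09.
H(s) = (20*s^2 + 74*s - 94)/(s^3 + 10.4*s^2 + 31.49*s + 22.09)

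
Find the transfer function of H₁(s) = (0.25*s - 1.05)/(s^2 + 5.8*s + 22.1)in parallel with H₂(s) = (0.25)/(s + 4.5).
Parallel: H = H₁ + H₂ = (n₁·d₂ + n₂·d₁)/(d₁·d₂).
n₁·d₂ = 0.25*s^2 + 0.075*s - 4.725. n₂·d₁ = 0.25*s^2 + 1.45*s + 5.525. Sum = 0.5*s^2 + 1.525*s + 0.8. d₁·d₂ = s^3 + 10.3*s^2 + 48.2*s + 99.45.
H(s) = (0.5*s^2 + 1.525*s + 0.8)/(s^3 + 10.3*s^2 + 48.2*s + 99.45)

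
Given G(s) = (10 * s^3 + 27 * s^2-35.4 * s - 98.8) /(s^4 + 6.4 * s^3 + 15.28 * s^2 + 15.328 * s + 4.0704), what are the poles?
Set denominator = 0: s^4 + 6.4*s^3 + 15.28*s^2 + 15.328*s + 4.0704 = (s + 0.4)(s + 2.4)(s^2 + 3.6*s + 4.24) = 0 → Poles: -0.4, -1.8 + 1j, -1.8 - 1j, -2.4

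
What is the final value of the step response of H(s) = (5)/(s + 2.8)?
FVT: lim_{t→∞} y(t) = lim_{s→0} s*Y(s) where Y(s) = H(s)/s.
= lim_{s→0} H(s) = H(0) = num(0)/den(0) = 5/2.8 = 1.786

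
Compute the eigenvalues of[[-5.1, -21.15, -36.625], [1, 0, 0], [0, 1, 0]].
Eigenvalues solve det(λI - A) = 0.
Characteristic polynomial: λ^3 + 5.1*λ^2 + 21.15*λ + 36.625 = 0.
Factor: (λ + 2.5)(λ^2 + 2.6*λ + 14.65) = 0.
Roots: -1.3 + 3.6j, -1.3 - 3.6j, -2.5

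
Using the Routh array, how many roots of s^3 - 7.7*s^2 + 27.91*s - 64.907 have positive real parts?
Routh array:
s^3: [1, 27.91]; s^2: [-7.7, -64.907]; s^1: [19.4805]; s^0: [-64.907]
First column: [1, -7.7, 19.4805, -64.907]. Sign changes = RHP roots = 3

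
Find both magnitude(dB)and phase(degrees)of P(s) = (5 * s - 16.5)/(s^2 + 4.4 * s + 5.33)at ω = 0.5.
Substitute s = j*0.5: P(j0.5) = -2.5556 + 1.59888j.
|P| = 20*log₁₀(sqrt(Re²+Im²)) = 9.58 dB.
∠P = atan2(Im, Re) = 147.97°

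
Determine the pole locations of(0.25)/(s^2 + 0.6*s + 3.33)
Set denominator = 0: s^2 + 0.6*s + 3.33 = 0 → Poles: -0.3 + 1.8j, -0.3 - 1.8j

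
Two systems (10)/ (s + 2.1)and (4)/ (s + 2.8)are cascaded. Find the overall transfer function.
Series: H = H₁ · H₂ = (n₁·n₂)/(d₁·d₂).
Num: n₁·n₂ = 40. Den: d₁·d₂ = s^2 + 4.9*s + 5.88.
H(s) = (40)/(s^2 + 4.9*s + 5.88)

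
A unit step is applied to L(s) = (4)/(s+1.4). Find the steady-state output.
FVT: lim_{t→∞} y(t) = lim_{s→0} s*Y(s) where Y(s) = L(s)/s.
= lim_{s→0} L(s) = L(0) = num(0)/den(0) = 4/1.4 = 2.857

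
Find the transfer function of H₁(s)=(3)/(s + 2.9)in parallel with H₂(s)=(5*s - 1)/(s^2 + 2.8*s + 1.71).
Parallel: H = H₁ + H₂ = (n₁·d₂ + n₂·d₁)/(d₁·d₂).
n₁·d₂ = 3*s^2 + 8.4*s + 5.13. n₂·d₁ = 5*s^2 + 13.5*s - 2.9. Sum = 8*s^2 + 21.9*s + 2.23. d₁·d₂ = s^3 + 5.7*s^2 + 9.83*s + 4.959.
H(s) = (8*s^2 + 21.9*s + 2.23)/(s^3 + 5.7*s^2 + 9.83*s + 4.959)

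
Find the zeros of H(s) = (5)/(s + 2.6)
Numerator is a nonzero constant (5) → Zeros: none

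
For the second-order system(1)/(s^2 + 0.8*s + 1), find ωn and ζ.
Standard form: ωn²/(s²+2ζωn·s+ωn²).
const=1=ωn² → ωn=1, s coeff=0.8=2ζωn → ζ=0.4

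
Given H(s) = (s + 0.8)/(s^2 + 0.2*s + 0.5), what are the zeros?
Set numerator = 0: s + 0.8 = 0 → Zeros: -0.8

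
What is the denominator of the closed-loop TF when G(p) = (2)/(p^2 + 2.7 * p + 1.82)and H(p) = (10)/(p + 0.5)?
Characteristic poly = G_den * H_den + G_num * H_num = (p^3 + 3.2*p^2 + 3.17*p + 0.91) + (20) = p^3 + 3.2*p^2 + 3.17*p + 20.91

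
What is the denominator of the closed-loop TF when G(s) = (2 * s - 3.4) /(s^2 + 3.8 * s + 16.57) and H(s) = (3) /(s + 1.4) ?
Characteristic poly = G_den * H_den + G_num * H_num = (s^3 + 5.2*s^2 + 21.89*s + 23.198) + (6*s - 10.2) = s^3 + 5.2*s^2 + 27.89*s + 12.998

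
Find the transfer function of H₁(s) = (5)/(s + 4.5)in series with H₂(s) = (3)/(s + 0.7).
Series: H = H₁ · H₂ = (n₁·n₂)/(d₁·d₂).
Num: n₁·n₂ = 15. Den: d₁·d₂ = s^2 + 5.2*s + 3.15.
H(s) = (15)/(s^2 + 5.2*s + 3.15)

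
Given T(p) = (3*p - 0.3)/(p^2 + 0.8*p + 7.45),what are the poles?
Set denominator = 0: p^2 + 0.8*p + 7.45 = 0 → Poles: -0.4 + 2.7j, -0.4 - 2.7j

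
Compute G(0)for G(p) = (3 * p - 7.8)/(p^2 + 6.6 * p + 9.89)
DC gain = G(0) = num(0)/den(0) = -7.8/9.89 = -0.7887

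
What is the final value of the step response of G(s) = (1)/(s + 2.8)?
FVT: lim_{t→∞} y(t) = lim_{s→0} s*Y(s) where Y(s) = G(s)/s.
= lim_{s→0} G(s) = G(0) = num(0)/den(0) = 1/2.8 = 0.3571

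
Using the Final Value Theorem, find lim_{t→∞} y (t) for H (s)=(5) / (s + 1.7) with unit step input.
FVT: lim_{t→∞} y(t) = lim_{s→0} s*Y(s) where Y(s) = H(s)/s.
= lim_{s→0} H(s) = H(0) = num(0)/den(0) = 5/1.7 = 2.941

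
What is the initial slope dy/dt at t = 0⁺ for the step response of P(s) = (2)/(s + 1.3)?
IVT: y'(0⁺) = lim_{s→∞} s²·Y(s) = lim_{s→∞} s·P(s).
deg(num) = 0, deg(den) = 1, relative degree = 1, so s·P(s) → (leading num)/(leading den) = 2/1 = 2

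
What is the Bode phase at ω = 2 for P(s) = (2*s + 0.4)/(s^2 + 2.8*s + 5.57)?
Substitute s = j*2: P(j2) = 0.6808 + 0.119439j.
∠P(j2) = atan2(Im, Re) = atan2(0.119439, 0.6808) = 9.95°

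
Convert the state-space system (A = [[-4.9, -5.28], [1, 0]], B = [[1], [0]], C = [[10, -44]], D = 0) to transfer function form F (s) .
F(s) = C(sI - A)⁻¹B + D.
Characteristic polynomial det(sI - A) = s^2 + 4.9*s + 5.28.
Numerator from C·adj(sI-A)·B + D·det(sI-A) = 10*s - 44.
F(s) = (10*s - 44)/(s^2 + 4.9*s + 5.28)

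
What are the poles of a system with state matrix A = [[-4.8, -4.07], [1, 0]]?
Eigenvalues solve det(λI - A) = 0.
Characteristic polynomial: λ^2 + 4.8*λ + 4.07 = 0.
Factor: (λ + 1.1)(λ + 3.7) = 0.
Roots: -1.1, -3.7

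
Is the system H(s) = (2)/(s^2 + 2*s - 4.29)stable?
Denominator: s^2 + 2*s - 4.29 = (s - 1.3)(s + 3.3). Poles: -3.3, 1.3. All Re(p)<0: No (unstable)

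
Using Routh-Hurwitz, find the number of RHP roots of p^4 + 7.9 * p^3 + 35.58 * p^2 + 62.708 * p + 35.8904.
Routh array:
p^4: [1, 35.58, 35.8904]; p^3: [7.9, 62.708]; p^2: [27.6423, 35.8904]; p^1: [52.4507]; p^0: [35.8904]
First column: [1, 7.9, 27.6423, 52.4507, 35.8904]. Sign changes = RHP roots = 0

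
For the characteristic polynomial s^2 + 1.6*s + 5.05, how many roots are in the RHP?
Poles: -0.8 + 2.1j, -0.8 - 2.1j. RHP poles (Re>0): 0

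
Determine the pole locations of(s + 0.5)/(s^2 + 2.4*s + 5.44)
Set denominator = 0: s^2 + 2.4*s + 5.44 = 0 → Poles: -1.2 + 2j, -1.2 - 2j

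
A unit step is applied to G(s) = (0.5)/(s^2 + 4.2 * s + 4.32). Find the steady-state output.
FVT: lim_{t→∞} y(t) = lim_{s→0} s*Y(s) where Y(s) = G(s)/s.
= lim_{s→0} G(s) = G(0) = num(0)/den(0) = 0.5/4.32 = 0.1157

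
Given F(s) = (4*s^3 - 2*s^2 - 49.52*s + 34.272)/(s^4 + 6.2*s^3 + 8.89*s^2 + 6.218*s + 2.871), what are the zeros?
Set numerator = 0: 4*s^3 - 2*s^2 - 49.52*s + 34.272 = 4*(s + 3.6)(s - 0.7)(s - 3.4) = 0 → Zeros: -3.6, 0.7, 3.4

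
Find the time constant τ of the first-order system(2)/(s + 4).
First-order system: τ = -1/pole. Pole = -4. τ = -1/(-4) = 0.25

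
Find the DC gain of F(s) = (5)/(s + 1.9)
DC gain = F(0) = num(0)/den(0) = 5/1.9 = 2.632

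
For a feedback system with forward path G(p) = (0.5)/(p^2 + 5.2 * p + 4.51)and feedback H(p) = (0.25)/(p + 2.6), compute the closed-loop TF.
Closed-loop T = G/(1+GH).
Numerator: G_num * H_den = 0.5*p + 1.3.
Denominator: G_den * H_den + G_num * H_num = (p^3 + 7.8*p^2 + 18.03*p + 11.726) + (0.125) = p^3 + 7.8*p^2 + 18.03*p + 11.851.
T(p) = (0.5*p + 1.3)/(p^3 + 7.8*p^2 + 18.03*p + 11.851)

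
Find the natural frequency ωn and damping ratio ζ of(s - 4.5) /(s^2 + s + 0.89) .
Underdamped: complex pole -0.5 + 0.8j. ωn = |pole| = 0.9434, ζ = -Re(pole)/ωn = 0.53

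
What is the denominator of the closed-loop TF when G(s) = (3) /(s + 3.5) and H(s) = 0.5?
Characteristic poly = G_den * H_den + G_num * H_num = (s + 3.5) + (1.5) = s + 5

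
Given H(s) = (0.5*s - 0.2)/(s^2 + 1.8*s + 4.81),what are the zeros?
Set numerator = 0: 0.5*s - 0.2 = 0 → Zeros: 0.4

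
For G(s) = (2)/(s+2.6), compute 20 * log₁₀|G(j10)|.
Substitute s = j*10: G(j10) = 0.0487074 - 0.187336j.
|G(j10)| = sqrt(Re² + Im²) = 0.1936.
20*log₁₀(0.1936) = -14.26 dB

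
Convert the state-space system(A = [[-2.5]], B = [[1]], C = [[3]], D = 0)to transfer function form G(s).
G(s) = C(sI - A)⁻¹B + D.
Characteristic polynomial det(sI - A) = s + 2.5.
Numerator from C·adj(sI-A)·B + D·det(sI-A) = 3.
G(s) = (3)/(s + 2.5)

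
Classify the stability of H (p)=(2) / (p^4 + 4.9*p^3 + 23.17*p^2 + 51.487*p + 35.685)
Denominator: p^4 + 4.9*p^3 + 23.17*p^2 + 51.487*p + 35.685 = (p + 1.3)(p + 1.8)(p^2 + 1.8*p + 15.25). Poles: -0.9 + 3.8j, -0.9 - 3.8j, -1.3, -1.8. Stable (all poles in LHP)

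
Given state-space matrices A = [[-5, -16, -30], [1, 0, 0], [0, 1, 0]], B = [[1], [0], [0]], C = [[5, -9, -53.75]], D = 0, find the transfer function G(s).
G(s) = C(sI - A)⁻¹B + D.
Characteristic polynomial det(sI - A) = s^3 + 5*s^2 + 16*s + 30.
Numerator from C·adj(sI-A)·B + D·det(sI-A) = 5*s^2 - 9*s - 53.75.
G(s) = (5*s^2 - 9*s - 53.75)/(s^3 + 5*s^2 + 16*s + 30)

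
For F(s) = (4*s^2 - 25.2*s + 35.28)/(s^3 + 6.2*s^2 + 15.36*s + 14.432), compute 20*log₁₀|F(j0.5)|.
Substitute s = j*0.5: F(j0.5) = 1.55321 - 1.88903j.
|F(j0.5)| = sqrt(Re² + Im²) = 2.446.
20*log₁₀(2.446) = 7.77 dB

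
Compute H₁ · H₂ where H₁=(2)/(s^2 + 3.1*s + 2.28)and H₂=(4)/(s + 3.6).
Series: H = H₁ · H₂ = (n₁·n₂)/(d₁·d₂).
Num: n₁·n₂ = 8. Den: d₁·d₂ = s^3 + 6.7*s^2 + 13.44*s + 8.208.
H(s) = (8)/(s^3 + 6.7*s^2 + 13.44*s + 8.208)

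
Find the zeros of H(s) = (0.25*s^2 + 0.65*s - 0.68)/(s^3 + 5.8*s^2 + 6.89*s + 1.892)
Set numerator = 0: 0.25*s^2 + 0.65*s - 0.68 = 0.25*(s + 3.4)(s - 0.8) = 0 → Zeros: -3.4, 0.8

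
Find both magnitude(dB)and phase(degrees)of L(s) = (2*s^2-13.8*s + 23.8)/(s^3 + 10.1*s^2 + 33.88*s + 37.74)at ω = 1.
Substitute s = j*1: L(j1) = 0.0806519 - 0.595218j.
|L| = 20*log₁₀(sqrt(Re²+Im²)) = -4.43 dB.
∠L = atan2(Im, Re) = -82.28°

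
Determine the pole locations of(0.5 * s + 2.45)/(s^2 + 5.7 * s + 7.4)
Set denominator = 0: s^2 + 5.7*s + 7.4 = (s + 3.7)(s + 2) = 0 → Poles: -2, -3.7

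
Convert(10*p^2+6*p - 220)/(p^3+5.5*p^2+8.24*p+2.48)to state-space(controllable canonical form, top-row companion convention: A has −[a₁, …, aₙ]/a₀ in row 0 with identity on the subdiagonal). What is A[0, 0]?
Reachable canonical form for den = p^3 + 5.5*p^2 + 8.24*p + 2.48: top row of A = -[a₁,a₂,...,aₙ]/a₀, ones on the subdiagonal, zeros elsewhere.
A = [[-5.5, -8.24, -2.48], [1, 0, 0], [0, 1, 0]].
A[0,0] = -5.5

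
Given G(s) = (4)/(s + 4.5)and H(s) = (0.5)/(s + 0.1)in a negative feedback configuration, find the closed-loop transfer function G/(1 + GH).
Closed-loop T = G/(1+GH).
Numerator: G_num * H_den = 4*s + 0.4.
Denominator: G_den * H_den + G_num * H_num = (s^2 + 4.6*s + 0.45) + (2) = s^2 + 4.6*s + 2.45.
T(s) = (4*s + 0.4)/(s^2 + 4.6*s + 2.45)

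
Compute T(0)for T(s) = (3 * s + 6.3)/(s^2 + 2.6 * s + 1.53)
DC gain = T(0) = num(0)/den(0) = 6.3/1.53 = 4.118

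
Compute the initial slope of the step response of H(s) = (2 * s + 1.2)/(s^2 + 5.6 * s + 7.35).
IVT: y'(0⁺) = lim_{s→∞} s²·Y(s) = lim_{s→∞} s·H(s).
deg(num) = 1, deg(den) = 2, relative degree = 1, so s·H(s) → (leading num)/(leading den) = 2/1 = 2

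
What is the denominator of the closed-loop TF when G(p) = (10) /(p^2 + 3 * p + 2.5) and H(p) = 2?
Characteristic poly = G_den * H_den + G_num * H_num = (p^2 + 3*p + 2.5) + (20) = p^2 + 3*p + 22.5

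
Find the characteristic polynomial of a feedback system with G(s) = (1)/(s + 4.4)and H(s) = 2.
Characteristic poly = G_den * H_den + G_num * H_num = (s + 4.4) + (2) = s + 6.4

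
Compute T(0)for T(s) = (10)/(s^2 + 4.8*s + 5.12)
DC gain = T(0) = num(0)/den(0) = 10/5.12 = 1.953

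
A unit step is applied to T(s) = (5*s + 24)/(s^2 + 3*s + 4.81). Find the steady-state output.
FVT: lim_{t→∞} y(t) = lim_{s→0} s*Y(s) where Y(s) = T(s)/s.
= lim_{s→0} T(s) = T(0) = num(0)/den(0) = 24/4.81 = 4.99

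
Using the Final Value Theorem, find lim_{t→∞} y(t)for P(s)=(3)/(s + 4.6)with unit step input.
FVT: lim_{t→∞} y(t) = lim_{s→0} s*Y(s) where Y(s) = P(s)/s.
= lim_{s→0} P(s) = P(0) = num(0)/den(0) = 3/4.6 = 0.6522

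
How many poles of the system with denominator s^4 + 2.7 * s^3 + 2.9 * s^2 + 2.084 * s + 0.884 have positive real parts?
s^4 + 2.7*s^3 + 2.9*s^2 + 2.084*s + 0.884 = (s + 1)(s + 1.3)(s^2 + 0.4*s + 0.68). Poles: -0.2 + 0.8j, -0.2 - 0.8j, -1, -1.3. RHP poles (Re>0): 0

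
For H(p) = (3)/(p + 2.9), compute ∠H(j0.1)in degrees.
Substitute p = j*0.1: H(j0.1) = 1.03325 - 0.0356295j.
∠H(j0.1) = atan2(Im, Re) = atan2(-0.0356295, 1.03325) = -1.97°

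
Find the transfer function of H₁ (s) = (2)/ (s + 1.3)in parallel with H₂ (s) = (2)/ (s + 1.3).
Parallel: H = H₁ + H₂ = (n₁·d₂ + n₂·d₁)/(d₁·d₂).
n₁·d₂ = 2*s + 2.6. n₂·d₁ = 2*s + 2.6. Sum = 4*s + 5.2. d₁·d₂ = s^2 + 2.6*s + 1.69.
H(s) = (4*s + 5.2)/(s^2 + 2.6*s + 1.69)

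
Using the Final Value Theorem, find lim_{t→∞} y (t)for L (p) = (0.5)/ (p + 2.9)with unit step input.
FVT: lim_{t→∞} y(t) = lim_{p→0} p*Y(p) where Y(p) = L(p)/p.
= lim_{p→0} L(p) = L(0) = num(0)/den(0) = 0.5/2.9 = 0.1724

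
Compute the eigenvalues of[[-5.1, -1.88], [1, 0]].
Eigenvalues solve det(λI - A) = 0.
Characteristic polynomial: λ^2 + 5.1*λ + 1.88 = 0.
Factor: (λ + 4.7)(λ + 0.4) = 0.
Roots: -0.4, -4.7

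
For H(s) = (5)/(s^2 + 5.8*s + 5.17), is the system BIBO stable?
Denominator: s^2 + 5.8*s + 5.17 = (s + 4.7)(s + 1.1). Poles: -1.1, -4.7. All Re(p)<0: Yes (stable)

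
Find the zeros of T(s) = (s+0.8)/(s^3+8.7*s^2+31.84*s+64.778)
Set numerator = 0: s + 0.8 = 0 → Zeros: -0.8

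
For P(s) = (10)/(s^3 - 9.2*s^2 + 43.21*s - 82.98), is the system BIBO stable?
Denominator: s^3 - 9.2*s^2 + 43.21*s - 82.98 = (s - 3.6)(s^2 - 5.6*s + 23.05). Poles: 2.8 + 3.9j, 2.8 - 3.9j, 3.6. All Re(p)<0: No (unstable)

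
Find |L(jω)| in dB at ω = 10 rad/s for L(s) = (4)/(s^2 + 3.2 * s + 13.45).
Substitute s = j*10: L(j10) = -0.0406581 - 0.0150325j.
|L(j10)| = sqrt(Re² + Im²) = 0.04335.
20*log₁₀(0.04335) = -27.26 dB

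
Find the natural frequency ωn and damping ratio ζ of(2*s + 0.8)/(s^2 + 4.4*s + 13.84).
Underdamped: complex pole -2.2 + 3j. ωn = |pole| = 3.72, ζ = -Re(pole)/ωn = 0.5914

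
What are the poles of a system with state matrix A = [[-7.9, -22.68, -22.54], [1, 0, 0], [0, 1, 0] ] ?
Eigenvalues solve det(λI - A) = 0.
Characteristic polynomial: λ^3 + 7.9*λ^2 + 22.68*λ + 22.54 = 0.
Factor: (λ + 2.3)(λ^2 + 5.6*λ + 9.8) = 0.
Roots: -2.3, -2.8 + 1.4j, -2.8 - 1.4j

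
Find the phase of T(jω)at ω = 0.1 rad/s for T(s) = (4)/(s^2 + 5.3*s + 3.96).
Substitute s = j*0.1: T(j0.1) = 0.994749 - 0.133473j.
∠T(j0.1) = atan2(Im, Re) = atan2(-0.133473, 0.994749) = -7.64°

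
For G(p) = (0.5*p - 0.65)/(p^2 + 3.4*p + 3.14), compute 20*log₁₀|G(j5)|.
Substitute p = j*5: G(j5) = 0.0739497 - 0.0568553j.
|G(j5)| = sqrt(Re² + Im²) = 0.09328.
20*log₁₀(0.09328) = -20.60 dB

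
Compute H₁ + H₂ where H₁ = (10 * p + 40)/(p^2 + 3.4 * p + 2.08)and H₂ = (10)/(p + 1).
Parallel: H = H₁ + H₂ = (n₁·d₂ + n₂·d₁)/(d₁·d₂).
n₁·d₂ = 10*p^2 + 50*p + 40. n₂·d₁ = 10*p^2 + 34*p + 20.8. Sum = 20*p^2 + 84*p + 60.8. d₁·d₂ = p^3 + 4.4*p^2 + 5.48*p + 2.08.
H(p) = (20*p^2 + 84*p + 60.8)/(p^3 + 4.4*p^2 + 5.48*p + 2.08)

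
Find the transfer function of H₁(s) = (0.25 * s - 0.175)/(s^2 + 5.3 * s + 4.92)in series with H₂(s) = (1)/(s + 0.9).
Series: H = H₁ · H₂ = (n₁·n₂)/(d₁·d₂).
Num: n₁·n₂ = 0.25*s - 0.175. Den: d₁·d₂ = s^3 + 6.2*s^2 + 9.69*s + 4.428.
H(s) = (0.25*s - 0.175)/(s^3 + 6.2*s^2 + 9.69*s + 4.428)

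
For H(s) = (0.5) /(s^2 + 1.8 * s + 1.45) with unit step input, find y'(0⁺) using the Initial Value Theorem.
IVT: y'(0⁺) = lim_{s→∞} s²·Y(s) = lim_{s→∞} s·H(s).
deg(num) = 0, deg(den) = 2, relative degree = 2 ≥ 2, so s·H(s) → 0. Initial slope = 0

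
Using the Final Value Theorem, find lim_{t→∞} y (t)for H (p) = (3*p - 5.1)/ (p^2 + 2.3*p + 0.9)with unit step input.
FVT: lim_{t→∞} y(t) = lim_{p→0} p*Y(p) where Y(p) = H(p)/p.
= lim_{p→0} H(p) = H(0) = num(0)/den(0) = -5.1/0.9 = -5.667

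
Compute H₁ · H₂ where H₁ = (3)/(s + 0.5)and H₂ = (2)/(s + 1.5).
Series: H = H₁ · H₂ = (n₁·n₂)/(d₁·d₂).
Num: n₁·n₂ = 6. Den: d₁·d₂ = s^2 + 2*s + 0.75.
H(s) = (6)/(s^2 + 2*s + 0.75)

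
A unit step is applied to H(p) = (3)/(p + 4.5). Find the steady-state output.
FVT: lim_{t→∞} y(t) = lim_{p→0} p*Y(p) where Y(p) = H(p)/p.
= lim_{p→0} H(p) = H(0) = num(0)/den(0) = 3/4.5 = 0.6667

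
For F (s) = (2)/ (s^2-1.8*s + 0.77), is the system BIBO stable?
Denominator: s^2 - 1.8*s + 0.77 = (s - 1.1)(s - 0.7). Poles: 0.7, 1.1. All Re(p)<0: No (unstable)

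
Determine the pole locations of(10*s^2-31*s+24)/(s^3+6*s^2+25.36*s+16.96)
Set denominator = 0: s^3 + 6*s^2 + 25.36*s + 16.96 = (s + 0.8)(s^2 + 5.2*s + 21.2) = 0 → Poles: -0.8, -2.6 + 3.8j, -2.6 - 3.8j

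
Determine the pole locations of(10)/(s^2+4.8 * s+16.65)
Set denominator = 0: s^2 + 4.8*s + 16.65 = 0 → Poles: -2.4 + 3.3j, -2.4 - 3.3j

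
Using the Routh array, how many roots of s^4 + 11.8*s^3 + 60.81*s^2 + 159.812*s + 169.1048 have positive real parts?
Routh array:
s^4: [1, 60.81, 169.1048]; s^3: [11.8, 159.812]; s^2: [47.2666, 169.1048]; s^1: [117.595]; s^0: [169.1048]
First column: [1, 11.8, 47.2666, 117.595, 169.1048]. Sign changes = RHP roots = 0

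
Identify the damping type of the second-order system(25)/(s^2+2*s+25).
Standard form: ωn²/(s²+2ζωn·s+ωn²) gives ωn=5, ζ=0.2.
Underdamped (ζ = 0.2 < 1)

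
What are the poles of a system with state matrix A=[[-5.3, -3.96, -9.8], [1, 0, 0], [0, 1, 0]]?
Eigenvalues solve det(λI - A) = 0.
Characteristic polynomial: λ^3 + 5.3*λ^2 + 3.96*λ + 9.8 = 0.
Factor: (λ + 4.9)(λ^2 + 0.4*λ + 2) = 0.
Roots: -0.2 + 1.4j, -0.2 - 1.4j, -4.9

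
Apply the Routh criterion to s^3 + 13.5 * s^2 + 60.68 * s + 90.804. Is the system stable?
Routh array:
s^3: [1, 60.68]; s^2: [13.5, 90.804]; s^1: [53.9538]; s^0: [90.804]
First column: [1, 13.5, 53.9538, 90.804]. Sign changes = 0.
Yes, stable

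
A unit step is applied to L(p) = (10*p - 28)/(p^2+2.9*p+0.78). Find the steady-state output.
FVT: lim_{t→∞} y(t) = lim_{p→0} p*Y(p) where Y(p) = L(p)/p.
= lim_{p→0} L(p) = L(0) = num(0)/den(0) = -28/0.78 = -35.9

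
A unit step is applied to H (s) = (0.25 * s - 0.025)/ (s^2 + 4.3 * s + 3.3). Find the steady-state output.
FVT: lim_{t→∞} y(t) = lim_{s→0} s*Y(s) where Y(s) = H(s)/s.
= lim_{s→0} H(s) = H(0) = num(0)/den(0) = -0.025/3.3 = -0.007576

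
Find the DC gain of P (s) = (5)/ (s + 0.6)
DC gain = P(0) = num(0)/den(0) = 5/0.6 = 8.333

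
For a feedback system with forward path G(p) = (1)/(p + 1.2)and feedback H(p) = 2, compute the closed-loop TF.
Closed-loop T = G/(1+GH).
Numerator: G_num * H_den = 1.
Denominator: G_den * H_den + G_num * H_num = (p + 1.2) + (2) = p + 3.2.
T(p) = (1)/(p + 3.2)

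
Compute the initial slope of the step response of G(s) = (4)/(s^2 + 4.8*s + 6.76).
IVT: y'(0⁺) = lim_{s→∞} s²·Y(s) = lim_{s→∞} s·G(s).
deg(num) = 0, deg(den) = 2, relative degree = 2 ≥ 2, so s·G(s) → 0. Initial slope = 0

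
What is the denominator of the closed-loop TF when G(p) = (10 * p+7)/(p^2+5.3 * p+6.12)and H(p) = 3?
Characteristic poly = G_den * H_den + G_num * H_num = (p^2 + 5.3*p + 6.12) + (30*p + 21) = p^2 + 35.3*p + 27.12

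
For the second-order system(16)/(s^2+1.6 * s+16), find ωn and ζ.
Standard form: ωn²/(s²+2ζωn·s+ωn²).
const=16=ωn² → ωn=4, s coeff=1.6=2ζωn → ζ=0.2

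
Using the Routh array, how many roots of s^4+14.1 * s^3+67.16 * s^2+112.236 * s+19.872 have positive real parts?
Routh array:
s^4: [1, 67.16, 19.872]; s^3: [14.1, 112.236]; s^2: [59.2, 19.872]; s^1: [107.503]; s^0: [19.872]
First column: [1, 14.1, 59.2, 107.503, 19.872]. Sign changes = RHP roots = 0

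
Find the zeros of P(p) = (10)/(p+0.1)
Numerator is a nonzero constant (10) → Zeros: none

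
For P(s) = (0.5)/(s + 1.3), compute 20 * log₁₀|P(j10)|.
Substitute s = j*10: P(j10) = 0.00639198 - 0.049169j.
|P(j10)| = sqrt(Re² + Im²) = 0.04958.
20*log₁₀(0.04958) = -26.09 dB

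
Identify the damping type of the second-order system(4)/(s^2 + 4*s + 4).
Standard form: ωn²/(s²+2ζωn·s+ωn²) gives ωn=2, ζ=1.
Critically damped (ζ = 1)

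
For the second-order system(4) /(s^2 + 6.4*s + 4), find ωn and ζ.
Standard form: ωn²/(s²+2ζωn·s+ωn²).
const=4=ωn² → ωn=2, s coeff=6.4=2ζωn → ζ=1.6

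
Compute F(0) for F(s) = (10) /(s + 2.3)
DC gain = F(0) = num(0)/den(0) = 10/2.3 = 4.348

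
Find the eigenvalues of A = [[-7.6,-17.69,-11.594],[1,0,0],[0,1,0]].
Eigenvalues solve det(λI - A) = 0.
Characteristic polynomial: λ^3 + 7.6*λ^2 + 17.69*λ + 11.594 = 0.
Factor: (λ + 3.4)(λ + 3.1)(λ + 1.1) = 0.
Roots: -1.1, -3.1, -3.4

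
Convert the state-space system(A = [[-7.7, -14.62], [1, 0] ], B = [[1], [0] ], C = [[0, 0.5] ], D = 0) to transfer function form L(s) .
L(s) = C(sI - A)⁻¹B + D.
Characteristic polynomial det(sI - A) = s^2 + 7.7*s + 14.62.
Numerator from C·adj(sI-A)·B + D·det(sI-A) = 0.5.
L(s) = (0.5)/(s^2 + 7.7*s + 14.62)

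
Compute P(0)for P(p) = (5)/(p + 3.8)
DC gain = P(0) = num(0)/den(0) = 5/3.8 = 1.316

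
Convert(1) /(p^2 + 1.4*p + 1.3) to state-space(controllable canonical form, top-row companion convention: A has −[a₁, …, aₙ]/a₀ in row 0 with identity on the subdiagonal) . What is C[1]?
Reachable canonical form: C = numerator coefficients (right-aligned, zero-padded to length n).
num = 1, C = [[0, 1]].
C[1] = 1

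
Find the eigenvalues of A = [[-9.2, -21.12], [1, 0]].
Eigenvalues solve det(λI - A) = 0.
Characteristic polynomial: λ^2 + 9.2*λ + 21.12 = 0.
Factor: (λ + 4.8)(λ + 4.4) = 0.
Roots: -4.4, -4.8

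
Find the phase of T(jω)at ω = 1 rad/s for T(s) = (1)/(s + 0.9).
Substitute s = j*1: T(j1) = 0.497238 - 0.552486j.
∠T(j1) = atan2(Im, Re) = atan2(-0.552486, 0.497238) = -48.01°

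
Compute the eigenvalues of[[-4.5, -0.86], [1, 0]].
Eigenvalues solve det(λI - A) = 0.
Characteristic polynomial: λ^2 + 4.5*λ + 0.86 = 0.
Factor: (λ + 0.2)(λ + 4.3) = 0.
Roots: -0.2, -4.3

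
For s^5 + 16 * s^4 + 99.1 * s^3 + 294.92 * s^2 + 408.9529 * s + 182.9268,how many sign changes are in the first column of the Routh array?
Routh array:
s^5: [1, 99.1, 408.9529]; s^4: [16, 294.92, 182.9268]; s^3: [80.6675, 397.52]; s^2: [216.074, 182.9268]; s^1: [329.227]; s^0: [182.9268]
First column: [1, 16, 80.6675, 216.074, 329.227, 182.9268]. Sign changes = 0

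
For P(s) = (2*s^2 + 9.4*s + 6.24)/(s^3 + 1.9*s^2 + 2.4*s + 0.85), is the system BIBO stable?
Denominator: s^3 + 1.9*s^2 + 2.4*s + 0.85 = (s + 0.5)(s^2 + 1.4*s + 1.7). Poles: -0.5, -0.7 + 1.1j, -0.7 - 1.1j. All Re(p)<0: Yes (stable)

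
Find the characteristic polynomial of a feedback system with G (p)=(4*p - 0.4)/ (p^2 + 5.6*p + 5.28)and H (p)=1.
Characteristic poly = G_den * H_den + G_num * H_num = (p^2 + 5.6*p + 5.28) + (4*p - 0.4) = p^2 + 9.6*p + 4.88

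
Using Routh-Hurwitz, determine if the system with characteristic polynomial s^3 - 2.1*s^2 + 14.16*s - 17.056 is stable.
Routh array:
s^3: [1, 14.16]; s^2: [-2.1, -17.056]; s^1: [6.0381]; s^0: [-17.056]
First column: [1, -2.1, 6.0381, -17.056]. Sign changes = 3.
No, unstable (3 RHP root(s))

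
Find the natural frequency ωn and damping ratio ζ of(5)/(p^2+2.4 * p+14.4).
Underdamped: complex pole -1.2 + 3.6j. ωn = |pole| = 3.795, ζ = -Re(pole)/ωn = 0.3162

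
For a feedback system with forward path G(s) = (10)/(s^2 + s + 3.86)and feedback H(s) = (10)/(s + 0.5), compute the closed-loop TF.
Closed-loop T = G/(1+GH).
Numerator: G_num * H_den = 10*s + 5.
Denominator: G_den * H_den + G_num * H_num = (s^3 + 1.5*s^2 + 4.36*s + 1.93) + (100) = s^3 + 1.5*s^2 + 4.36*s + 101.93.
T(s) = (10*s + 5)/(s^3 + 1.5*s^2 + 4.36*s + 101.93)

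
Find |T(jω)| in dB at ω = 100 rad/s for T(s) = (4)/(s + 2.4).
Substitute s = j*100: T(j100) = 0.000959447 - 0.039977j.
|T(j100)| = sqrt(Re² + Im²) = 0.03999.
20*log₁₀(0.03999) = -27.96 dB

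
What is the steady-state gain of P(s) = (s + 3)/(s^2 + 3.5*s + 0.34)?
DC gain = P(0) = num(0)/den(0) = 3/0.34 = 8.824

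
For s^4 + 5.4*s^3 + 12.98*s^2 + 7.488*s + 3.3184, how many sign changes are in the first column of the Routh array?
Routh array:
s^4: [1, 12.98, 3.3184]; s^3: [5.4, 7.488]; s^2: [11.5933, 3.3184]; s^1: [5.94234]; s^0: [3.3184]
First column: [1, 5.4, 11.5933, 5.94234, 3.3184]. Sign changes = 0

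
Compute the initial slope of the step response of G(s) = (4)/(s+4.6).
IVT: y'(0⁺) = lim_{s→∞} s²·Y(s) = lim_{s→∞} s·G(s).
deg(num) = 0, deg(den) = 1, relative degree = 1, so s·G(s) → (leading num)/(leading den) = 4/1 = 4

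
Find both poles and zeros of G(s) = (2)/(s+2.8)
Set denominator = 0: s + 2.8 = 0 → Poles: -2.8
Numerator is a nonzero constant (2) → Zeros: none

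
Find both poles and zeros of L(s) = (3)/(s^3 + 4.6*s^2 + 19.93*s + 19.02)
Set denominator = 0: s^3 + 4.6*s^2 + 19.93*s + 19.02 = (s + 1.2)(s^2 + 3.4*s + 15.85) = 0 → Poles: -1.2, -1.7 + 3.6j, -1.7 - 3.6j
Numerator is a nonzero constant (3) → Zeros: none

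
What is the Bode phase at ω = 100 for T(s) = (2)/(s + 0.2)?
Substitute s = j*100: T(j100) = 3.99998e-05 - 0.0199999j.
∠T(j100) = atan2(Im, Re) = atan2(-0.0199999, 3.99998e-05) = -89.89°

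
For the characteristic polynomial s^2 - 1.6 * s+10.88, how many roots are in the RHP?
Poles: 0.8 + 3.2j, 0.8 - 3.2j. RHP poles (Re>0): 2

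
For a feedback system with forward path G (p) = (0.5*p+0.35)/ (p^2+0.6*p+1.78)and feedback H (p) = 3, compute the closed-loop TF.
Closed-loop T = G/(1+GH).
Numerator: G_num * H_den = 0.5*p + 0.35.
Denominator: G_den * H_den + G_num * H_num = (p^2 + 0.6*p + 1.78) + (1.5*p + 1.05) = p^2 + 2.1*p + 2.83.
T(p) = (0.5*p + 0.35)/(p^2 + 2.1*p + 2.83)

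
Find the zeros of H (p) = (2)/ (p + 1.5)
Numerator is a nonzero constant (2) → Zeros: none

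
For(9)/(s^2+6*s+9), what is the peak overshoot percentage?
Standard form: ωn²/(s²+2ζωn·s+ωn²) → ωn = 3, ζ = 1.
ζ ≥ 1, so the response is non-oscillatory: peak overshoot = 0%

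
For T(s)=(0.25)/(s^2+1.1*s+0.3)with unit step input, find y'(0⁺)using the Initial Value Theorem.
IVT: y'(0⁺) = lim_{s→∞} s²·Y(s) = lim_{s→∞} s·T(s).
deg(num) = 0, deg(den) = 2, relative degree = 2 ≥ 2, so s·T(s) → 0. Initial slope = 0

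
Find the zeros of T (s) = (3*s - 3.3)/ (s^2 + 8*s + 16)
Set numerator = 0: 3*s - 3.3 = 0 → Zeros: 1.1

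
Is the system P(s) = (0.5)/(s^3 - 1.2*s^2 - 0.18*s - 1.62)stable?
Denominator: s^3 - 1.2*s^2 - 0.18*s - 1.62 = (s - 1.8)(s^2 + 0.6*s + 0.9). Poles: -0.3 + 0.9j, -0.3 - 0.9j, 1.8. All Re(p)<0: No (unstable)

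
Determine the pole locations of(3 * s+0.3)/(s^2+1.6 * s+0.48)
Set denominator = 0: s^2 + 1.6*s + 0.48 = (s + 0.4)(s + 1.2) = 0 → Poles: -0.4, -1.2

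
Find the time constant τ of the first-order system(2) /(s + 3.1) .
First-order system: τ = -1/pole. Pole = -3.1. τ = -1/(-3.1) = 0.3226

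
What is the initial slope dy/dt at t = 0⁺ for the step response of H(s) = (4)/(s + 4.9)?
IVT: y'(0⁺) = lim_{s→∞} s²·Y(s) = lim_{s→∞} s·H(s).
deg(num) = 0, deg(den) = 1, relative degree = 1, so s·H(s) → (leading num)/(leading den) = 4/1 = 4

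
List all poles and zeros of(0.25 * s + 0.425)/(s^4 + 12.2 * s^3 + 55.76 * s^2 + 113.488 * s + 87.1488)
Set denominator = 0: s^4 + 12.2*s^3 + 55.76*s^2 + 113.488*s + 87.1488 = (s + 3.4)(s + 3.6)(s^2 + 5.2*s + 7.12) = 0 → Poles: -2.6 + 0.6j, -2.6 - 0.6j, -3.4, -3.6
Set numerator = 0: 0.25*s + 0.425 = 0 → Zeros: -1.7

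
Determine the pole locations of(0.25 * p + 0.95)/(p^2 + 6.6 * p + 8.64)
Set denominator = 0: p^2 + 6.6*p + 8.64 = (p + 4.8)(p + 1.8) = 0 → Poles: -1.8, -4.8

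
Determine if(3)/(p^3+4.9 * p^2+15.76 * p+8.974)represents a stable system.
Denominator: p^3 + 4.9*p^2 + 15.76*p + 8.974 = (p + 0.7)(p^2 + 4.2*p + 12.82). Poles: -0.7, -2.1 + 2.9j, -2.1 - 2.9j. All Re(p)<0: Yes (stable)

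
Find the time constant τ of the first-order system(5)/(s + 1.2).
First-order system: τ = -1/pole. Pole = -1.2. τ = -1/(-1.2) = 0.8333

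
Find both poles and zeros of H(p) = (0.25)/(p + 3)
Set denominator = 0: p + 3 = 0 → Poles: -3
Numerator is a nonzero constant (0.25) → Zeros: none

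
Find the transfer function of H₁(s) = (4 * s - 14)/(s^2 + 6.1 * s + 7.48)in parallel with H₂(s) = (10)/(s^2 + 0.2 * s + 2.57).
Parallel: H = H₁ + H₂ = (n₁·d₂ + n₂·d₁)/(d₁·d₂).
n₁·d₂ = 4*s^3 - 13.2*s^2 + 7.48*s - 35.98. n₂·d₁ = 10*s^2 + 61*s + 74.8. Sum = 4*s^3 - 3.2*s^2 + 68.48*s + 38.82. d₁·d₂ = s^4 + 6.3*s^3 + 11.27*s^2 + 17.173*s + 19.2236.
H(s) = (4*s^3 - 3.2*s^2 + 68.48*s + 38.82)/(s^4 + 6.3*s^3 + 11.27*s^2 + 17.173*s + 19.2236)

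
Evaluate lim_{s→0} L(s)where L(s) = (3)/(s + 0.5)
DC gain = L(0) = num(0)/den(0) = 3/0.5 = 6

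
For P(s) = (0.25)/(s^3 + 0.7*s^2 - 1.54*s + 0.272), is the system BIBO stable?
Denominator: s^3 + 0.7*s^2 - 1.54*s + 0.272 = (s - 0.8)(s - 0.2)(s + 1.7). Poles: -1.7, 0.2, 0.8. All Re(p)<0: No (unstable)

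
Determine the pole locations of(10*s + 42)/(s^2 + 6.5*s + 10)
Set denominator = 0: s^2 + 6.5*s + 10 = (s + 4)(s + 2.5) = 0 → Poles: -2.5, -4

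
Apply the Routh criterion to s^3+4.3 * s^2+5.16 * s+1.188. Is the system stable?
Routh array:
s^3: [1, 5.16]; s^2: [4.3, 1.188]; s^1: [4.88372]; s^0: [1.188]
First column: [1, 4.3, 4.88372, 1.188]. Sign changes = 0.
Yes, stable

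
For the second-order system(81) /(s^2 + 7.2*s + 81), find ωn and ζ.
Standard form: ωn²/(s²+2ζωn·s+ωn²).
const=81=ωn² → ωn=9, s coeff=7.2=2ζωn → ζ=0.4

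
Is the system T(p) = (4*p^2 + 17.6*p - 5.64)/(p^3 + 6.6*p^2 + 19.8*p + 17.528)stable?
Denominator: p^3 + 6.6*p^2 + 19.8*p + 17.528 = (p + 1.4)(p^2 + 5.2*p + 12.52). Poles: -1.4, -2.6 + 2.4j, -2.6 - 2.4j. All Re(p)<0: Yes (stable)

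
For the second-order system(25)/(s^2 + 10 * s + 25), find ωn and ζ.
Standard form: ωn²/(s²+2ζωn·s+ωn²).
const=25=ωn² → ωn=5, s coeff=10=2ζωn → ζ=1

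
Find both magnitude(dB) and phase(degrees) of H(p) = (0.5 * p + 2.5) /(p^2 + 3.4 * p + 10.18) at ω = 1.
Substitute p = j*1: H(j1) = 0.25722 - 0.0408004j.
|H| = 20*log₁₀(sqrt(Re²+Im²)) = -11.69 dB.
∠H = atan2(Im, Re) = -9.01°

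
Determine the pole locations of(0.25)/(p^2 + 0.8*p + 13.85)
Set denominator = 0: p^2 + 0.8*p + 13.85 = 0 → Poles: -0.4 + 3.7j, -0.4 - 3.7j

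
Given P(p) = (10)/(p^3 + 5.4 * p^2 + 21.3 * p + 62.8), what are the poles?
Set denominator = 0: p^3 + 5.4*p^2 + 21.3*p + 62.8 = (p + 4)(p^2 + 1.4*p + 15.7) = 0 → Poles: -0.7 + 3.9j, -0.7 - 3.9j, -4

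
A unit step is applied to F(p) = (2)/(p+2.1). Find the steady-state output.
FVT: lim_{t→∞} y(t) = lim_{p→0} p*Y(p) where Y(p) = F(p)/p.
= lim_{p→0} F(p) = F(0) = num(0)/den(0) = 2/2.1 = 0.9524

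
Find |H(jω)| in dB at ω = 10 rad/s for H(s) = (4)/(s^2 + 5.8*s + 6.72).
Substitute s = j*10: H(j10) = -0.0309254 - 0.0192289j.
|H(j10)| = sqrt(Re² + Im²) = 0.03642.
20*log₁₀(0.03642) = -28.77 dB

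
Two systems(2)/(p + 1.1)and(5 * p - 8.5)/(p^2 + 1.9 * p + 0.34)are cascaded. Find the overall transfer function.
Series: H = H₁ · H₂ = (n₁·n₂)/(d₁·d₂).
Num: n₁·n₂ = 10*p - 17. Den: d₁·d₂ = p^3 + 3*p^2 + 2.43*p + 0.374.
H(p) = (10*p - 17)/(p^3 + 3*p^2 + 2.43*p + 0.374)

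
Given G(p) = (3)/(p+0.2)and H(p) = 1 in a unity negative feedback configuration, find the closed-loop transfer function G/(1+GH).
Closed-loop T = G/(1+GH).
Numerator: G_num * H_den = 3.
Denominator: G_den * H_den + G_num * H_num = (p + 0.2) + (3) = p + 3.2.
T(p) = (3)/(p + 3.2)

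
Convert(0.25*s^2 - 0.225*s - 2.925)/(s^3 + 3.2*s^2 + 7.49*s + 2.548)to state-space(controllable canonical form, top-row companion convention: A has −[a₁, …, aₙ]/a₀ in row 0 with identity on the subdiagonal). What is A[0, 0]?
Reachable canonical form for den = s^3 + 3.2*s^2 + 7.49*s + 2.548: top row of A = -[a₁,a₂,...,aₙ]/a₀, ones on the subdiagonal, zeros elsewhere.
A = [[-3.2, -7.49, -2.548], [1, 0, 0], [0, 1, 0]].
A[0,0] = -3.2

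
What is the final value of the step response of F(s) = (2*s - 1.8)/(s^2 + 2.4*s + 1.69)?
FVT: lim_{t→∞} y(t) = lim_{s→0} s*Y(s) where Y(s) = F(s)/s.
= lim_{s→0} F(s) = F(0) = num(0)/den(0) = -1.8/1.69 = -1.065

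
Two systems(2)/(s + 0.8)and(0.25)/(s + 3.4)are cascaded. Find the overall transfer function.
Series: H = H₁ · H₂ = (n₁·n₂)/(d₁·d₂).
Num: n₁·n₂ = 0.5. Den: d₁·d₂ = s^2 + 4.2*s + 2.72.
H(s) = (0.5)/(s^2 + 4.2*s + 2.72)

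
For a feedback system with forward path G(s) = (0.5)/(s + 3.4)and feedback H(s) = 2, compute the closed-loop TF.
Closed-loop T = G/(1+GH).
Numerator: G_num * H_den = 0.5.
Denominator: G_den * H_den + G_num * H_num = (s + 3.4) + (1) = s + 4.4.
T(s) = (0.5)/(s + 4.4)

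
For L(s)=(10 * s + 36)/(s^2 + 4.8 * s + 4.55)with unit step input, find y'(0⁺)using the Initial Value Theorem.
IVT: y'(0⁺) = lim_{s→∞} s²·Y(s) = lim_{s→∞} s·L(s).
deg(num) = 1, deg(den) = 2, relative degree = 1, so s·L(s) → (leading num)/(leading den) = 10/1 = 10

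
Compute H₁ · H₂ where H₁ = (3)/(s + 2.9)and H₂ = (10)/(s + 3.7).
Series: H = H₁ · H₂ = (n₁·n₂)/(d₁·d₂).
Num: n₁·n₂ = 30. Den: d₁·d₂ = s^2 + 6.6*s + 10.73.
H(s) = (30)/(s^2 + 6.6*s + 10.73)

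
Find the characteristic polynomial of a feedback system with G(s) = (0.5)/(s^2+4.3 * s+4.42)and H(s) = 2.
Characteristic poly = G_den * H_den + G_num * H_num = (s^2 + 4.3*s + 4.42) + (1) = s^2 + 4.3*s + 5.42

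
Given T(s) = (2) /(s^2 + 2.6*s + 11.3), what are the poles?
Set denominator = 0: s^2 + 2.6*s + 11.3 = 0 → Poles: -1.3 + 3.1j, -1.3 - 3.1j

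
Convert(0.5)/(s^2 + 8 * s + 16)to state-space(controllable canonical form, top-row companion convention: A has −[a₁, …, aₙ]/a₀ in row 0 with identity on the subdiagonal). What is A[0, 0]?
Reachable canonical form for den = s^2 + 8*s + 16: top row of A = -[a₁,a₂,...,aₙ]/a₀, ones on the subdiagonal, zeros elsewhere.
A = [[-8, -16], [1, 0]].
A[0,0] = -8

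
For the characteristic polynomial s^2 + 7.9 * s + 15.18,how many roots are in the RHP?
s^2 + 7.9*s + 15.18 = (s + 3.3)(s + 4.6). Poles: -3.3, -4.6. RHP poles (Re>0): 0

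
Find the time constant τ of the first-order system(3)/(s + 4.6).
First-order system: τ = -1/pole. Pole = -4.6. τ = -1/(-4.6) = 0.2174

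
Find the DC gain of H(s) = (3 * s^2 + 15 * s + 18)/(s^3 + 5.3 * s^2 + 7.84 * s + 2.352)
DC gain = H(0) = num(0)/den(0) = 18/2.352 = 7.653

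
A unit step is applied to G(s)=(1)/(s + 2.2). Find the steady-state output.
FVT: lim_{t→∞} y(t) = lim_{s→0} s*Y(s) where Y(s) = G(s)/s.
= lim_{s→0} G(s) = G(0) = num(0)/den(0) = 1/2.2 = 0.4545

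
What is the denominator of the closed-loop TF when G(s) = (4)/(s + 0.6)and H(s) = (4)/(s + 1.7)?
Characteristic poly = G_den * H_den + G_num * H_num = (s^2 + 2.3*s + 1.02) + (16) = s^2 + 2.3*s + 17.02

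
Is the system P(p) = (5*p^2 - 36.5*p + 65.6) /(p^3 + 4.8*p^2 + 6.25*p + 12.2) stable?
Denominator: p^3 + 4.8*p^2 + 6.25*p + 12.2 = (p + 4)(p^2 + 0.8*p + 3.05). Poles: -0.4 + 1.7j, -0.4 - 1.7j, -4. All Re(p)<0: Yes (stable)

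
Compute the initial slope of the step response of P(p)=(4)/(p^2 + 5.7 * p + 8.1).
IVT: y'(0⁺) = lim_{p→∞} p²·Y(p) = lim_{p→∞} p·P(p).
deg(num) = 0, deg(den) = 2, relative degree = 2 ≥ 2, so p·P(p) → 0. Initial slope = 0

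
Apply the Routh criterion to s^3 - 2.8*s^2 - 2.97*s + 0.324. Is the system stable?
Routh array:
s^3: [1, -2.97]; s^2: [-2.8, 0.324]; s^1: [-2.85429]; s^0: [0.324]
First column: [1, -2.8, -2.85429, 0.324]. Sign changes = 2.
No, unstable (2 RHP root(s))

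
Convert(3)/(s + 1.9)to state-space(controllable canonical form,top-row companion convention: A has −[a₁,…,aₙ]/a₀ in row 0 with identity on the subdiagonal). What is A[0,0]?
Reachable canonical form for den = s + 1.9: top row of A = -[a₁,a₂,...,aₙ]/a₀, ones on the subdiagonal, zeros elsewhere.
A = [[-1.9]].
A[0,0] = -1.9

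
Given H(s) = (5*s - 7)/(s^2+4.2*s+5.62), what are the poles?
Set denominator = 0: s^2 + 4.2*s + 5.62 = 0 → Poles: -2.1 + 1.1j, -2.1 - 1.1j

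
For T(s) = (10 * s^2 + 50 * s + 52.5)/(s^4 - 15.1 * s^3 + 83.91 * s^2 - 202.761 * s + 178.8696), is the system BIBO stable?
Denominator: s^4 - 15.1*s^3 + 83.91*s^2 - 202.761*s + 178.8696 = (s - 3.9)(s - 2.4)(s - 4.9)(s - 3.9). Poles: 2.4, 3.9, 3.9, 4.9. All Re(p)<0: No (unstable)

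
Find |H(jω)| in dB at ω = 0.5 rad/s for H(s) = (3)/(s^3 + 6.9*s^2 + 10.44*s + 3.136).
Substitute s = j*0.5: H(j0.5) = 0.151449 - 0.54687j.
|H(j0.5)| = sqrt(Re² + Im²) = 0.5675.
20*log₁₀(0.5675) = -4.92 dB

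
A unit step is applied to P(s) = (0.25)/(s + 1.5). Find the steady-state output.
FVT: lim_{t→∞} y(t) = lim_{s→0} s*Y(s) where Y(s) = P(s)/s.
= lim_{s→0} P(s) = P(0) = num(0)/den(0) = 0.25/1.5 = 0.1667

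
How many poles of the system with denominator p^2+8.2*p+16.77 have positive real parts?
p^2 + 8.2*p + 16.77 = (p + 3.9)(p + 4.3). Poles: -3.9, -4.3. RHP poles (Re>0): 0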